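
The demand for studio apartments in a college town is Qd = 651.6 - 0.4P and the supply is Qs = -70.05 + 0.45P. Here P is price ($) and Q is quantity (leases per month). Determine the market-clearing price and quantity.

P* = 849, Q* = 312

The market clears where 651.6 - 0.4P = -70.05 + 0.45P. Rearranging, 0.85P = 721.65, hence P* = 849.
Plugging P* into demand: Q* = 651.6 - 0.4(849) = 312.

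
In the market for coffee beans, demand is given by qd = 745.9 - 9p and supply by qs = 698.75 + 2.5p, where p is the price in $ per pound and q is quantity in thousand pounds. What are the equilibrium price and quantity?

p* = 4.1, q* = 709

The market clears where 745.9 - 9p = 698.75 + 2.5p. Rearranging, 11.5p = 47.15, hence p* = 4.1.
Substitute back: q* = 745.9 - 9(4.1) = 709.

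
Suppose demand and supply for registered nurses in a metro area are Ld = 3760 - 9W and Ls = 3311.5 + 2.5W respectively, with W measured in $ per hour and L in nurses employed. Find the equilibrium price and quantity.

Set Ld = Ls: 3760 - 9W = 3311.5 + 2.5W, so 448.5 = 11.5W and W* = 39.
From the demand curve, L* = 3760 - 9(39) = 3409.

W* = 39, L* = 3409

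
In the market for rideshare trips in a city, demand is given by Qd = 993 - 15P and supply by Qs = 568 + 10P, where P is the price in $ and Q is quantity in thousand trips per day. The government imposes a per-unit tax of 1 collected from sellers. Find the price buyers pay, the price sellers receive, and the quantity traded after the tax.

The tax drives a wedge P_b - P_s = 1. Substituting P_s = P_b - 1 into supply: Qs = 558 + 10P_b.
Set Qd = Qs: 993 - 15P_b = 558 + 10P_b, so 435 = 25P_b and P_b = 17.4.
Then P_s = 17.4 - 1 = 16.4 and Q = 993 - 15(17.4) = 732.

P_b = 17.4, P_s = 16.4, Q = 732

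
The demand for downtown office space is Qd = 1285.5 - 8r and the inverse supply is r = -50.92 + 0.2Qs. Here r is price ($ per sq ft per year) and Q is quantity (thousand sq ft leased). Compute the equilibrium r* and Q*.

r* = 79.3, Q* = 651.1

Rewriting in direct form: Qs = 254.6 + 5r.
At equilibrium Qd = Qs, so 1285.5 - 8r = 254.6 + 5r; collecting terms, 1030.9 = 13r and r* = 79.3.
Then Q* = 1285.5 - 8(79.3) = 651.1.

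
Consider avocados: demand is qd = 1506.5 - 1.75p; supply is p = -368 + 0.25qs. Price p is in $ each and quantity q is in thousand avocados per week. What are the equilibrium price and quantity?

p* = 6, q* = 1496

Solving each curve for q: qs = 1472 + 4p.
Set qd = qs: 1506.5 - 1.75p = 1472 + 4p, so 34.5 = 5.75p and p* = 6.
Plugging p* into demand: q* = 1506.5 - 1.75(6) = 1496.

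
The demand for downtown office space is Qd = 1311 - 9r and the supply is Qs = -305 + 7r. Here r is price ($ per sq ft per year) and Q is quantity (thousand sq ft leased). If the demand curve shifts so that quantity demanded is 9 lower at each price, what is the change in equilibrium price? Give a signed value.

Δr = -0.5625

Equating demand and supply, 1311 - 9r = -305 + 7r gives 16r = 1616, so r* = 101.
Substitute back: Q* = 1311 - 9(101) = 402.
After the shift, demand is Qd = 1302 - 9r.
The new intersection has 1607 = 16r, i.e. r = 100.4375, Q = 398.0625.
Δr = 100.4375 - 101 = -0.5625.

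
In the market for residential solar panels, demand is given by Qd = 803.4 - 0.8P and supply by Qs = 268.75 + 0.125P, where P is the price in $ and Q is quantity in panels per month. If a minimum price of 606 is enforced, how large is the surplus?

Surplus = 25.9

At P = 606: Qd = 318.6 and Qs = 344.5.
Surplus = Qs - Qd = 344.5 - 318.6 = 25.9.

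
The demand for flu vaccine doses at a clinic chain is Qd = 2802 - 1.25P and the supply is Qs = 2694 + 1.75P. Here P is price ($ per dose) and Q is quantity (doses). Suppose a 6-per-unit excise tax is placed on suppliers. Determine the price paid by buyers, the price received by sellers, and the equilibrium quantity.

P_b = 39.5, P_s = 33.5, Q = 2752.625

The tax drives a wedge P_b - P_s = 6. Substituting P_s = P_b - 6 into supply: Qs = 2683.5 + 1.75P_b.
Equate demand and the shifted supply: 2802 - 1.25P_b = 2683.5 + 1.75P_b, giving 3P_b = 118.5, so P_b = 39.5.
Then P_s = 39.5 - 6 = 33.5 and Q = 2802 - 1.25(39.5) = 2752.625.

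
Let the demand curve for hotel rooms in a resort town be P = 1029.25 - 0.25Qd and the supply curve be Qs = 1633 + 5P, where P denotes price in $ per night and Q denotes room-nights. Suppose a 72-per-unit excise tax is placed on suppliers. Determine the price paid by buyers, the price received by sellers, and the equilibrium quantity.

P_b = 316, P_s = 244, Q = 2853

Rewriting in direct form: Qd = 4117 - 4P.
The tax drives a wedge P_b - P_s = 72. Substituting P_s = P_b - 72 into supply: Qs = 1273 + 5P_b.
Set Qd = Qs: 4117 - 4P_b = 1273 + 5P_b, so 2844 = 9P_b and P_b = 316.
So P_s = 244 and the quantity traded is Q = 4117 - 4(316) = 2853.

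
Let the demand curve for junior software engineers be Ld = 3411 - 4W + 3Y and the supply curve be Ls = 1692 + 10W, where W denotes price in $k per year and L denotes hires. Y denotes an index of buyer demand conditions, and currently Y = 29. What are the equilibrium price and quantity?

With Y = 29, demand is Ld = 3498 - 4W.
The market clears where 3498 - 4W = 1692 + 10W. Rearranging, 14W = 1806, hence W* = 129.
Substitute back: L* = 3498 - 4(129) = 2982.

W* = 129, L* = 2982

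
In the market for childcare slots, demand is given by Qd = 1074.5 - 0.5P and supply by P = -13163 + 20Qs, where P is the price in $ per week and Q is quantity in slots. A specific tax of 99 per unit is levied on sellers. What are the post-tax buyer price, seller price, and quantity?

P_b = 766, P_s = 667, Q = 691.5

Inverting to quantity form: Qs = 658.15 + 0.05P.
The tax drives a wedge P_b - P_s = 99. Substituting P_s = P_b - 99 into supply: Qs = 653.2 + 0.05P_b.
Set Qd = Qs: 1074.5 - 0.5P_b = 653.2 + 0.05P_b, so 421.3 = 0.55P_b and P_b = 766.
So P_s = 667 and the quantity traded is Q = 1074.5 - 0.5(766) = 691.5.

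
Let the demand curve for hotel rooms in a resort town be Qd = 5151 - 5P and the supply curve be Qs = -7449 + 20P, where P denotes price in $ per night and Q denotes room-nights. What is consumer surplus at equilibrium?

Consumer surplus = 692216.1

Set Qd = Qs: 5151 - 5P = -7449 + 20P, so 12600 = 25P and P* = 504.
Substitute back: Q* = 5151 - 5(504) = 2631.
Demand choke price (Qd = 0): P = 5151/5 = 1030.2. Consumer surplus = ½ × (1030.2 - 504) × 2631 = 692216.1.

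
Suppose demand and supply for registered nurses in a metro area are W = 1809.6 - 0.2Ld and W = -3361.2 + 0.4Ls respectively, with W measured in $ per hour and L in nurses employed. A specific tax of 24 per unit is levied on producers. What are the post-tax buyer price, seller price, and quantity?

Rewriting in direct form: Ld = 9048 - 5W and Ls = 8403 + 2.5W.
With a tax of 24 on producers, they supply based on the net price W_s = W_b - 24, so Ls = 8343 + 2.5W_b.
Market clearing requires 9048 - 5W_b = 8343 + 2.5W_b; hence 705 = 7.5W_b and W_b = 94.
So W_s = 70 and the quantity traded is L = 9048 - 5(94) = 8578.

W_b = 94, W_s = 70, L = 8578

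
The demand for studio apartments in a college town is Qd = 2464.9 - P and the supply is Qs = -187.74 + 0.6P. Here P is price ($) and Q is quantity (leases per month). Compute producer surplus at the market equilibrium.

Set Qd = Qs: 2464.9 - P = -187.74 + 0.6P, so 2652.64 = 1.6P and P* = 1657.9.
Then Q* = 2464.9 - 1657.9 = 807.
Supply choke price (Qs = 0): P = 312.9. Producer surplus = ½ × (1657.9 - 312.9) × 807 = 542707.5.

Producer surplus = 542707.5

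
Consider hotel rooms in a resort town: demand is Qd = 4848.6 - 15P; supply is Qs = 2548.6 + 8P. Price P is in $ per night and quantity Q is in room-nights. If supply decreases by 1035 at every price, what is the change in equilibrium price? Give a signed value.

Equating demand and supply, 4848.6 - 15P = 2548.6 + 8P gives 23P = 2300, so P* = 100.
From the demand curve, Q* = 4848.6 - 15(100) = 3348.6.
After the shift, supply is Qs = 1513.6 + 8P.
The new intersection has 3335 = 23P, i.e. P = 145, Q = 2673.6.
ΔP = 145 - 100 = 45.

ΔP = 45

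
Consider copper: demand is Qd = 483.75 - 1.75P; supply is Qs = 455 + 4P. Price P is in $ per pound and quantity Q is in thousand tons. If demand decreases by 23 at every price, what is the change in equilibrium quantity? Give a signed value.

ΔQ = -16

At equilibrium Qd = Qs, so 483.75 - 1.75P = 455 + 4P; collecting terms, 28.75 = 5.75P and P* = 5.
Substitute back: Q* = 483.75 - 1.75(5) = 475.
After the shift, demand is Qd = 460.75 - 1.75P.
New equilibrium: 5.75 = 5.75P, so P = 1 and Q = 459.
ΔQ = 459 - 475 = -16.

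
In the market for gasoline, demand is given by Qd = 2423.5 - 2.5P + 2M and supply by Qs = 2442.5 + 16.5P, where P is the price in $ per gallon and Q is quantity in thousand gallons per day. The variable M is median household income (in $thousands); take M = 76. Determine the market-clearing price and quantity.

With M = 76, demand is Qd = 2575.5 - 2.5P.
The market clears where 2575.5 - 2.5P = 2442.5 + 16.5P. Rearranging, 19P = 133, hence P* = 7.
From the demand curve, Q* = 2575.5 - 2.5(7) = 2558.

P* = 7, Q* = 2558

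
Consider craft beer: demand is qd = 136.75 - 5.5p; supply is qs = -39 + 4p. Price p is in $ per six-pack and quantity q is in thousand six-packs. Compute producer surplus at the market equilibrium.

Set qd = qs: 136.75 - 5.5p = -39 + 4p, so 175.75 = 9.5p and p* = 18.5.
Plugging p* into demand: q* = 136.75 - 5.5(18.5) = 35.
Supply choke price (qs = 0): p = 9.75. Producer surplus = ½ × (18.5 - 9.75) × 35 = 153.125.

Producer surplus = 153.125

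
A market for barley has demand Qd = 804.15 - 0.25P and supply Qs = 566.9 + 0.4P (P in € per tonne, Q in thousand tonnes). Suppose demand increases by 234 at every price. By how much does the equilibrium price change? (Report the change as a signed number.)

Equating demand and supply, 804.15 - 0.25P = 566.9 + 0.4P gives 0.65P = 237.25, so P* = 365.
Then Q* = 804.15 - 0.25(365) = 712.9.
After the shift, demand is Qd = 1038.15 - 0.25P.
Re-solving, 0.65P = 471.25 gives P = 725 and Q = 856.9.
ΔP = 725 - 365 = 360.

ΔP = 360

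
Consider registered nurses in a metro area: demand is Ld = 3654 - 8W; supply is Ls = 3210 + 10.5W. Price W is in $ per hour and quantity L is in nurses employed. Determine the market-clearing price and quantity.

Equating demand and supply, 3654 - 8W = 3210 + 10.5W gives 18.5W = 444, so W* = 24.
Then L* = 3654 - 8(24) = 3462.

W* = 24, L* = 3462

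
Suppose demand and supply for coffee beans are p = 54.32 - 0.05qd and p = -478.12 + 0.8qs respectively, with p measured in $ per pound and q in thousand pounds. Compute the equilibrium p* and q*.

Inverting to quantity form: qd = 1086.4 - 20p and qs = 597.65 + 1.25p.
Equating demand and supply, 1086.4 - 20p = 597.65 + 1.25p gives 21.25p = 488.75, so p* = 23.
Substitute back: q* = 1086.4 - 20(23) = 626.4.

p* = 23, q* = 626.4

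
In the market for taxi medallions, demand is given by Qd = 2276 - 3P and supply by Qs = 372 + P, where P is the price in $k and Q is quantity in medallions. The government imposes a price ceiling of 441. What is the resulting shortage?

With P fixed at 441, quantity demanded is 953 and quantity supplied is 813.
Shortage = Qd - Qs = 953 - 813 = 140.

Shortage = 140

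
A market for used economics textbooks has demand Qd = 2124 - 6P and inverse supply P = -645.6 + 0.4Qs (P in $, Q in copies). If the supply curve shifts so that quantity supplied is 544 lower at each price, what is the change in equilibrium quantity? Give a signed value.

ΔQ = -384

Solving each curve for Q: Qs = 1614 + 2.5P.
Set Qd = Qs: 2124 - 6P = 1614 + 2.5P, so 510 = 8.5P and P* = 60.
Substitute back: Q* = 2124 - 6(60) = 1764.
After the shift, supply is Qs = 1070 + 2.5P.
The new intersection has 1054 = 8.5P, i.e. P = 124, Q = 1380.
ΔQ = 1380 - 1764 = -384.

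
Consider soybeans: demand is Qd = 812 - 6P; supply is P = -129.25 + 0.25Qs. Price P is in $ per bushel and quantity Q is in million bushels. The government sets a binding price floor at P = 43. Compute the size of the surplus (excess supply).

Surplus = 135

In direct form, Qs = 517 + 4P.
With P fixed at 43, quantity demanded is 554 and quantity supplied is 689.
Surplus = Qs - Qd = 689 - 554 = 135.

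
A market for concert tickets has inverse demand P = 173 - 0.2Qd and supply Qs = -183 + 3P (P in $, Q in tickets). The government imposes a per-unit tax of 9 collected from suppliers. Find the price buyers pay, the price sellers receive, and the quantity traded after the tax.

In direct form, Qd = 865 - 5P.
The tax drives a wedge P_b - P_s = 9. Substituting P_s = P_b - 9 into supply: Qs = -210 + 3P_b.
Set Qd = Qs: 865 - 5P_b = -210 + 3P_b, so 1075 = 8P_b and P_b = 134.375.
So P_s = 125.375 and the quantity traded is Q = 865 - 5(134.375) = 193.125.

P_b = 134.375, P_s = 125.375, Q = 193.125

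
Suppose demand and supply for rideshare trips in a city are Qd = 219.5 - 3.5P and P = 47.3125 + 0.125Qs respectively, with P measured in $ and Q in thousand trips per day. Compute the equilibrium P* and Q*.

Inverting to quantity form: Qs = -378.5 + 8P.
At equilibrium Qd = Qs, so 219.5 - 3.5P = -378.5 + 8P; collecting terms, 598 = 11.5P and P* = 52.
Plugging P* into demand: Q* = 219.5 - 3.5(52) = 37.5.

P* = 52, Q* = 37.5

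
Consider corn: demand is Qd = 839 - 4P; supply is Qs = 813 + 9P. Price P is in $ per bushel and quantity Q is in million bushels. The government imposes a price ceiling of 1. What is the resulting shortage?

Shortage = 13

With P fixed at 1, quantity demanded is 835 and quantity supplied is 822.
Shortage = Qd - Qs = 835 - 822 = 13.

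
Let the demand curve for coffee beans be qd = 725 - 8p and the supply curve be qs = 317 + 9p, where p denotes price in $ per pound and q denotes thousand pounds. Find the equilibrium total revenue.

Total revenue = 12792

Equating demand and supply, 725 - 8p = 317 + 9p gives 17p = 408, so p* = 24.
Then q* = 725 - 8(24) = 533.
Total revenue = p* × q* = 24 × 533 = 12792.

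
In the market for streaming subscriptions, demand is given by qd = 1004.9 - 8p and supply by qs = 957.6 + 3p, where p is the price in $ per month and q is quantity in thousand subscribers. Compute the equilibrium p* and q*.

p* = 4.3, q* = 970.5

Equating demand and supply, 1004.9 - 8p = 957.6 + 3p gives 11p = 47.3, so p* = 4.3.
Then q* = 1004.9 - 8(4.3) = 970.5.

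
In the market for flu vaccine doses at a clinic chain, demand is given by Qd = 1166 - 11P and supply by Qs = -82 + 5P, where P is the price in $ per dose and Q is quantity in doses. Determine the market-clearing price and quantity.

The market clears where 1166 - 11P = -82 + 5P. Rearranging, 16P = 1248, hence P* = 78.
From the demand curve, Q* = 1166 - 11(78) = 308.

P* = 78, Q* = 308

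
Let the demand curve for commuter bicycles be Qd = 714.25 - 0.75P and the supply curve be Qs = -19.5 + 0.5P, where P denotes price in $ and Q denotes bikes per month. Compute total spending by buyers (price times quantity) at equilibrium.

At equilibrium Qd = Qs, so 714.25 - 0.75P = -19.5 + 0.5P; collecting terms, 733.75 = 1.25P and P* = 587.
Plugging P* into demand: Q* = 714.25 - 0.75(587) = 274.
Total spending by buyers = P* × Q* = 587 × 274 = 160838.

Total spending by buyers = 160838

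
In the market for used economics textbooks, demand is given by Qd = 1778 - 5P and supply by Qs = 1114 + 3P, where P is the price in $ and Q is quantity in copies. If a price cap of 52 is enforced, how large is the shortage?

Evaluating both curves at the ceiling price 52 gives Qd = 1518, Qs = 1270.
Shortage = Qd - Qs = 1518 - 1270 = 248.

Shortage = 248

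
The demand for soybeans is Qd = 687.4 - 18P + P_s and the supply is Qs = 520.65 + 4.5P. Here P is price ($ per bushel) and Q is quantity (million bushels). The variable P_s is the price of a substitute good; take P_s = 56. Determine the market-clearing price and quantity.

With P_s = 56, demand is Qd = 743.4 - 18P.
At equilibrium Qd = Qs, so 743.4 - 18P = 520.65 + 4.5P; collecting terms, 222.75 = 22.5P and P* = 9.9.
Substitute back: Q* = 743.4 - 18(9.9) = 565.2.

P* = 9.9, Q* = 565.2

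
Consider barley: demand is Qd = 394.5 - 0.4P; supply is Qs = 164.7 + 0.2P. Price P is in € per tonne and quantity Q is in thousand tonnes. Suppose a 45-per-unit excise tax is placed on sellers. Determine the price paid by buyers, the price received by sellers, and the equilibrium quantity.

Sellers keep P_s = P_b - 45 per unit, so supply in terms of the buyer price is Qs = 155.7 + 0.2P_b.
Equate demand and the shifted supply: 394.5 - 0.4P_b = 155.7 + 0.2P_b, giving 0.6P_b = 238.8, so P_b = 398.
Then P_s = 398 - 45 = 353 and Q = 394.5 - 0.4(398) = 235.3.

P_b = 398, P_s = 353, Q = 235.3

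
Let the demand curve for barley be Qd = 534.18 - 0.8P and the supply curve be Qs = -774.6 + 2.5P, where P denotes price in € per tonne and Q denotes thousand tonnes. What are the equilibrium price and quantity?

P* = 396.6, Q* = 216.9

Set Qd = Qs: 534.18 - 0.8P = -774.6 + 2.5P, so 1308.78 = 3.3P and P* = 396.6.
Substitute back: Q* = 534.18 - 0.8(396.6) = 216.9.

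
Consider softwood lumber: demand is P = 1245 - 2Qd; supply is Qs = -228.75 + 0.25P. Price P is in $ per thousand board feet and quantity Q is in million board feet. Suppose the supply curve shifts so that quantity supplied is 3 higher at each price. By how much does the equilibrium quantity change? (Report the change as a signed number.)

Solving each curve for Q: Qd = 622.5 - 0.5P.
The market clears where 622.5 - 0.5P = -228.75 + 0.25P. Rearranging, 0.75P = 851.25, hence P* = 1135.
Then Q* = 622.5 - 0.5(1135) = 55.
After the shift, supply is Qs = -225.75 + 0.25P.
The new intersection has 848.25 = 0.75P, i.e. P = 1131, Q = 57.
ΔQ = 57 - 55 = 2.

ΔQ = 2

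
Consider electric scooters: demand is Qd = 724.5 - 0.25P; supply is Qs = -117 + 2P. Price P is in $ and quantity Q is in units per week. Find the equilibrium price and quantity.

P* = 374, Q* = 631

The market clears where 724.5 - 0.25P = -117 + 2P. Rearranging, 2.25P = 841.5, hence P* = 374.
From the demand curve, Q* = 724.5 - 0.25(374) = 631.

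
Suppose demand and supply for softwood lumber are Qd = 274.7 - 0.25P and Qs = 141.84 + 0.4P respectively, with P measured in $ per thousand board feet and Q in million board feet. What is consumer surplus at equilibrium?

At equilibrium Qd = Qs, so 274.7 - 0.25P = 141.84 + 0.4P; collecting terms, 132.86 = 0.65P and P* = 204.4.
Substitute back: Q* = 274.7 - 0.25(204.4) = 223.6.
Demand choke price (Qd = 0): P = 274.7/0.25 = 1098.8. Consumer surplus = ½ × (1098.8 - 204.4) × 223.6 = 99993.92.

Consumer surplus = 99993.92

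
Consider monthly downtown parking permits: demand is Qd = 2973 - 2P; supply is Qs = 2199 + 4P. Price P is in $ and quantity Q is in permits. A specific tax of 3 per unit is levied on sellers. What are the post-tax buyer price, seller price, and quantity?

P_b = 131, P_s = 128, Q = 2711

Sellers keep P_s = P_b - 3 per unit, so supply in terms of the buyer price is Qs = 2187 + 4P_b.
Equate demand and the shifted supply: 2973 - 2P_b = 2187 + 4P_b, giving 6P_b = 786, so P_b = 131.
Then P_s = 131 - 3 = 128 and Q = 2973 - 2(131) = 2711.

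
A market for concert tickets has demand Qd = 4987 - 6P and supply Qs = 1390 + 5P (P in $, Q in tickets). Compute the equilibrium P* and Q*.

At equilibrium Qd = Qs, so 4987 - 6P = 1390 + 5P; collecting terms, 3597 = 11P and P* = 327.
Then Q* = 4987 - 6(327) = 3025.

P* = 327, Q* = 3025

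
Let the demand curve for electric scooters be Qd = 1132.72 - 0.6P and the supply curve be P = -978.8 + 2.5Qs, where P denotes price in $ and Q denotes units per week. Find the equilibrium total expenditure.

Total expenditure = 509945.6

Solving each curve for Q: Qs = 391.52 + 0.4P.
Equating demand and supply, 1132.72 - 0.6P = 391.52 + 0.4P gives P = 741.2, so P* = 741.2.
From the demand curve, Q* = 1132.72 - 0.6(741.2) = 688.
Total expenditure = P* × Q* = 741.2 × 688 = 509945.6.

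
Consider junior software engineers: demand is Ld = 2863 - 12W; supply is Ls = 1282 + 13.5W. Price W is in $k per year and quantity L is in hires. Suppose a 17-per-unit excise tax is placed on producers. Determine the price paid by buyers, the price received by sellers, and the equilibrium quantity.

The tax drives a wedge W_b - W_s = 17. Substituting W_s = W_b - 17 into supply: Ls = 1052.5 + 13.5W_b.
Set Ld = Ls: 2863 - 12W_b = 1052.5 + 13.5W_b, so 1810.5 = 25.5W_b and W_b = 71.
Then W_s = 71 - 17 = 54 and L = 2863 - 12(71) = 2011.

W_b = 71, W_s = 54, L = 2011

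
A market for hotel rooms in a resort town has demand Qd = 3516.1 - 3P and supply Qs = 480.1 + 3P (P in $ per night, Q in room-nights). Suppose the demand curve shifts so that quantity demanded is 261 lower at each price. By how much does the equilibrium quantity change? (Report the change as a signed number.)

ΔQ = -130.5

Equating demand and supply, 3516.1 - 3P = 480.1 + 3P gives 6P = 3036, so P* = 506.
Then Q* = 3516.1 - 3(506) = 1998.1.
After the shift, demand is Qd = 3255.1 - 3P.
The new intersection has 2775 = 6P, i.e. P = 462.5, Q = 1867.6.
ΔQ = 1867.6 - 1998.1 = -130.5.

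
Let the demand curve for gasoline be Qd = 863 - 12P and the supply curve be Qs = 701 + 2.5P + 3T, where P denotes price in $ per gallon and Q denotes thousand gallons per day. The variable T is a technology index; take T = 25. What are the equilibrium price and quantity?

With T = 25, supply is Qs = 776 + 2.5P.
Equating demand and supply, 863 - 12P = 776 + 2.5P gives 14.5P = 87, so P* = 6.
Plugging P* into demand: Q* = 863 - 12(6) = 791.

P* = 6, Q* = 791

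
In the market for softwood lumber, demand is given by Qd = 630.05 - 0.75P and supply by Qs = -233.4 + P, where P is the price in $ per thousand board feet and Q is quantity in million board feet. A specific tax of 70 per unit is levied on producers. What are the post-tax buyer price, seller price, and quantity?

P_b = 533.4, P_s = 463.4, Q = 230

The tax drives a wedge P_b - P_s = 70. Substituting P_s = P_b - 70 into supply: Qs = -303.4 + P_b.
Equate demand and the shifted supply: 630.05 - 0.75P_b = -303.4 + P_b, giving 1.75P_b = 933.45, so P_b = 533.4.
So P_s = 463.4 and the quantity traded is Q = 630.05 - 0.75(533.4) = 230.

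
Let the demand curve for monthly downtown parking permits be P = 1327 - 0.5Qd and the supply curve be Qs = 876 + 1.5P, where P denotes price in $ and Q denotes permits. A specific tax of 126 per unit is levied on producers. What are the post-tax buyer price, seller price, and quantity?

P_b = 562, P_s = 436, Q = 1530

Solving each curve for Q: Qd = 2654 - 2P.
The tax drives a wedge P_b - P_s = 126. Substituting P_s = P_b - 126 into supply: Qs = 687 + 1.5P_b.
Equate demand and the shifted supply: 2654 - 2P_b = 687 + 1.5P_b, giving 3.5P_b = 1967, so P_b = 562.
Then P_s = 562 - 126 = 436 and Q = 2654 - 2(562) = 1530.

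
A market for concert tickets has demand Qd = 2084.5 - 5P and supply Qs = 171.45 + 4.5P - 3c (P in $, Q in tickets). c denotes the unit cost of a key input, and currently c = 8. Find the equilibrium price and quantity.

With c = 8, supply is Qs = 147.45 + 4.5P.
Equating demand and supply, 2084.5 - 5P = 147.45 + 4.5P gives 9.5P = 1937.05, so P* = 203.9.
Substitute back: Q* = 2084.5 - 5(203.9) = 1065.

P* = 203.9, Q* = 1065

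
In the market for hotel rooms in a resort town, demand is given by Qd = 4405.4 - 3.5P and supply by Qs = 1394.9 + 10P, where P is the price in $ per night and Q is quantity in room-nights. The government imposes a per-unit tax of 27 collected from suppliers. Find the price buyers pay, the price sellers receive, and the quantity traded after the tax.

With a tax of 27 on suppliers, they supply based on the net price P_s = P_b - 27, so Qs = 1124.9 + 10P_b.
Market clearing requires 4405.4 - 3.5P_b = 1124.9 + 10P_b; hence 3280.5 = 13.5P_b and P_b = 243.
So P_s = 216 and the quantity traded is Q = 4405.4 - 3.5(243) = 3554.9.

P_b = 243, P_s = 216, Q = 3554.9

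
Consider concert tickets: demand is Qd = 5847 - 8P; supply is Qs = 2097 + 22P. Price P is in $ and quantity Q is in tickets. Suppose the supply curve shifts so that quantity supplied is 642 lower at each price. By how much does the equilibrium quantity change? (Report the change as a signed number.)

Set Qd = Qs: 5847 - 8P = 2097 + 22P, so 3750 = 30P and P* = 125.
Substitute back: Q* = 5847 - 8(125) = 4847.
After the shift, supply is Qs = 1455 + 22P.
New equilibrium: 4392 = 30P, so P = 146.4 and Q = 4675.8.
ΔQ = 4675.8 - 4847 = -171.2.

ΔQ = -171.2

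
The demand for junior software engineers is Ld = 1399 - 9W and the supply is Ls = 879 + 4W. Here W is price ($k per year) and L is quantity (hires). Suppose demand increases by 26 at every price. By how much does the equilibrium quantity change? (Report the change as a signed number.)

ΔL = 8

The market clears where 1399 - 9W = 879 + 4W. Rearranging, 13W = 520, hence W* = 40.
From the demand curve, L* = 1399 - 9(40) = 1039.
After the shift, demand is Ld = 1425 - 9W.
The new intersection has 546 = 13W, i.e. W = 42, L = 1047.
ΔL = 1047 - 1039 = 8.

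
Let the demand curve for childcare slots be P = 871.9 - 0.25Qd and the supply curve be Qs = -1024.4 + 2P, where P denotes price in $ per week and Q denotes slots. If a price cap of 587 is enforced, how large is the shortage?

Inverting to quantity form: Qd = 3487.6 - 4P.
Evaluating both curves at the ceiling price 587 gives Qd = 1139.6, Qs = 149.6.
Shortage = Qd - Qs = 1139.6 - 149.6 = 990.

Shortage = 990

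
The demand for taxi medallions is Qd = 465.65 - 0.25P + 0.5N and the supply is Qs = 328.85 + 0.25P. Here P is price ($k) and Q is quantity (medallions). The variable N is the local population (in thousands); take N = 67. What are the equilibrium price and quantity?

P* = 340.6, Q* = 414

With N = 67, demand is Qd = 499.15 - 0.25P.
The market clears where 499.15 - 0.25P = 328.85 + 0.25P. Rearranging, 0.5P = 170.3, hence P* = 340.6.
Plugging P* into demand: Q* = 499.15 - 0.25(340.6) = 414.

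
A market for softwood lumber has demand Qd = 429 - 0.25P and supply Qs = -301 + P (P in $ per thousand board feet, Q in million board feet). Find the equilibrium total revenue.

The market clears where 429 - 0.25P = -301 + P. Rearranging, 1.25P = 730, hence P* = 584.
From the demand curve, Q* = 429 - 0.25(584) = 283.
Total revenue = P* × Q* = 584 × 283 = 165272.

Total revenue = 165272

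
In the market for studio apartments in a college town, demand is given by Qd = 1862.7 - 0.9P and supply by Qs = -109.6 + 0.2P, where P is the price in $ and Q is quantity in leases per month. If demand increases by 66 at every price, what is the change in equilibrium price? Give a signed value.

ΔP = 60

Equating demand and supply, 1862.7 - 0.9P = -109.6 + 0.2P gives 1.1P = 1972.3, so P* = 1793.
Substitute back: Q* = 1862.7 - 0.9(1793) = 249.
After the shift, demand is Qd = 1928.7 - 0.9P.
The new intersection has 2038.3 = 1.1P, i.e. P = 1853, Q = 261.
ΔP = 1853 - 1793 = 60.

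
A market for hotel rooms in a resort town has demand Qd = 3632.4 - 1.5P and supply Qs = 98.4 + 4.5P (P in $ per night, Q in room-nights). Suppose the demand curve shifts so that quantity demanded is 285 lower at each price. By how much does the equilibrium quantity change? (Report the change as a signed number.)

ΔQ = -213.75

At equilibrium Qd = Qs, so 3632.4 - 1.5P = 98.4 + 4.5P; collecting terms, 3534 = 6P and P* = 589.
Then Q* = 3632.4 - 1.5(589) = 2748.9.
After the shift, demand is Qd = 3347.4 - 1.5P.
The new intersection has 3249 = 6P, i.e. P = 541.5, Q = 2535.15.
ΔQ = 2535.15 - 2748.9 = -213.75.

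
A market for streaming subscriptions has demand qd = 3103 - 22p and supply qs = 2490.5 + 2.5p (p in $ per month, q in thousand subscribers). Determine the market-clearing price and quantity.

p* = 25, q* = 2553

At equilibrium qd = qs, so 3103 - 22p = 2490.5 + 2.5p; collecting terms, 612.5 = 24.5p and p* = 25.
From the demand curve, q* = 3103 - 22(25) = 2553.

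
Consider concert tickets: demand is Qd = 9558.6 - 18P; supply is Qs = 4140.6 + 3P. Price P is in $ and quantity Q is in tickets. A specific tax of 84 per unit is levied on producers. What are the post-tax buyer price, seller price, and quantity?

Producers keep P_s = P_b - 84 per unit, so supply in terms of the buyer price is Qs = 3888.6 + 3P_b.
Equate demand and the shifted supply: 9558.6 - 18P_b = 3888.6 + 3P_b, giving 21P_b = 5670, so P_b = 270.
Then P_s = 270 - 84 = 186 and Q = 9558.6 - 18(270) = 4698.6.

P_b = 270, P_s = 186, Q = 4698.6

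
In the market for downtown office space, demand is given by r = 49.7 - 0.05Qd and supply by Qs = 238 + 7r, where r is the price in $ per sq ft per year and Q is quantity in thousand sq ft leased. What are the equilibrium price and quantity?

Inverting to quantity form: Qd = 994 - 20r.
Set Qd = Qs: 994 - 20r = 238 + 7r, so 756 = 27r and r* = 28.
Then Q* = 994 - 20(28) = 434.

r* = 28, Q* = 434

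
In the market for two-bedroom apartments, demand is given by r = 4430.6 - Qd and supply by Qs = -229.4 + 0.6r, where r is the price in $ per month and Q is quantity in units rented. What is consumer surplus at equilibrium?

Consumer surplus = 1152313.805

Solving each curve for Q: Qd = 4430.6 - r.
The market clears where 4430.6 - r = -229.4 + 0.6r. Rearranging, 1.6r = 4660, hence r* = 2912.5.
Substitute back: Q* = 4430.6 - 2912.5 = 1518.1.
Demand choke price (Qd = 0): r = 4430.6. Consumer surplus = ½ × (4430.6 - 2912.5) × 1518.1 = 1152313.805.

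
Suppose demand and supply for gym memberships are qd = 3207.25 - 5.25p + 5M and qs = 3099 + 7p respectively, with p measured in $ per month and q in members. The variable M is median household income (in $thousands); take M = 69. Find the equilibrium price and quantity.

p* = 37, q* = 3358

With M = 69, demand is qd = 3552.25 - 5.25p.
At equilibrium qd = qs, so 3552.25 - 5.25p = 3099 + 7p; collecting terms, 453.25 = 12.25p and p* = 37.
Substitute back: q* = 3552.25 - 5.25(37) = 3358.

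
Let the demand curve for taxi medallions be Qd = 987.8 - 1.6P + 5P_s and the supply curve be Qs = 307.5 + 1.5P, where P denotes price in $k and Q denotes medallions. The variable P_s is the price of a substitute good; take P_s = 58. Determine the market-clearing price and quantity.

With P_s = 58, demand is Qd = 1277.8 - 1.6P.
Equating demand and supply, 1277.8 - 1.6P = 307.5 + 1.5P gives 3.1P = 970.3, so P* = 313.
Plugging P* into demand: Q* = 1277.8 - 1.6(313) = 777.

P* = 313, Q* = 777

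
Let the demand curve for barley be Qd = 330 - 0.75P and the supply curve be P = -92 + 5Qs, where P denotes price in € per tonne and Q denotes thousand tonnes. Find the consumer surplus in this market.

Consumer surplus = 4704

Solving each curve for Q: Qs = 18.4 + 0.2P.
Set Qd = Qs: 330 - 0.75P = 18.4 + 0.2P, so 311.6 = 0.95P and P* = 328.
Then Q* = 330 - 0.75(328) = 84.
Demand choke price (Qd = 0): P = 330/0.75 = 440. Consumer surplus = ½ × (440 - 328) × 84 = 4704.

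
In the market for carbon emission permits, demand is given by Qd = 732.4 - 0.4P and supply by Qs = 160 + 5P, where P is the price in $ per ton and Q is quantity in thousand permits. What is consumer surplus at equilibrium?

Consumer surplus = 595125

The market clears where 732.4 - 0.4P = 160 + 5P. Rearranging, 5.4P = 572.4, hence P* = 106.
Substitute back: Q* = 732.4 - 0.4(106) = 690.
Demand choke price (Qd = 0): P = 732.4/0.4 = 1831. Consumer surplus = ½ × (1831 - 106) × 690 = 595125.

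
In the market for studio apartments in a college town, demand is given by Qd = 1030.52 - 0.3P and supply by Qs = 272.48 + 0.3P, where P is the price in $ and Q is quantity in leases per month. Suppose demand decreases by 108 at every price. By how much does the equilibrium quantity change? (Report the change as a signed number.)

ΔQ = -54

Set Qd = Qs: 1030.52 - 0.3P = 272.48 + 0.3P, so 758.04 = 0.6P and P* = 1263.4.
Plugging P* into demand: Q* = 1030.52 - 0.3(1263.4) = 651.5.
After the shift, demand is Qd = 922.52 - 0.3P.
Re-solving, 0.6P = 650.04 gives P = 1083.4 and Q = 597.5.
ΔQ = 597.5 - 651.5 = -54.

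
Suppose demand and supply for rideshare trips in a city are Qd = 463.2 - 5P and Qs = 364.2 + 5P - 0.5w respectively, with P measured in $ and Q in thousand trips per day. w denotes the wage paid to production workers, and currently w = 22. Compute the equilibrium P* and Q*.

With w = 22, supply is Qs = 353.2 + 5P.
Set Qd = Qs: 463.2 - 5P = 353.2 + 5P, so 110 = 10P and P* = 11.
Substitute back: Q* = 463.2 - 5(11) = 408.2.

P* = 11, Q* = 408.2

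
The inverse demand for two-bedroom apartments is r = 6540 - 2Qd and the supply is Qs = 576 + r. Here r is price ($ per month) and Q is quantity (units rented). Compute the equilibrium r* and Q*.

r* = 1796, Q* = 2372

In direct form, Qd = 3270 - 0.5r.
The market clears where 3270 - 0.5r = 576 + r. Rearranging, 1.5r = 2694, hence r* = 1796.
From the demand curve, Q* = 3270 - 0.5(1796) = 2372.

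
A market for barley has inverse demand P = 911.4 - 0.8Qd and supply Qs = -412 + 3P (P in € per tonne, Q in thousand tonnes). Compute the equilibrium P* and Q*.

P* = 365, Q* = 683

Solving each curve for Q: Qd = 1139.25 - 1.25P.
Equating demand and supply, 1139.25 - 1.25P = -412 + 3P gives 4.25P = 1551.25, so P* = 365.
From the demand curve, Q* = 1139.25 - 1.25(365) = 683.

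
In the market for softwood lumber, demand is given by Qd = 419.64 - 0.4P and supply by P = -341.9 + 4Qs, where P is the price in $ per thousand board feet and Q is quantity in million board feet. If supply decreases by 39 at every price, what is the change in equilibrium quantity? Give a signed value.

ΔQ = -24

Solving each curve for Q: Qs = 85.475 + 0.25P.
At equilibrium Qd = Qs, so 419.64 - 0.4P = 85.475 + 0.25P; collecting terms, 334.165 = 0.65P and P* = 514.1.
From the demand curve, Q* = 419.64 - 0.4(514.1) = 214.
After the shift, supply is Qs = 46.475 + 0.25P.
New equilibrium: 373.165 = 0.65P, so P = 574.1 and Q = 190.
ΔQ = 190 - 214 = -24.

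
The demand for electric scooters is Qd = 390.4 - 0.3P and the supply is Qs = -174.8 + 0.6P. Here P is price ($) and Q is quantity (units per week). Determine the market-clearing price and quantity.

P* = 628, Q* = 202

At equilibrium Qd = Qs, so 390.4 - 0.3P = -174.8 + 0.6P; collecting terms, 565.2 = 0.9P and P* = 628.
Plugging P* into demand: Q* = 390.4 - 0.3(628) = 202.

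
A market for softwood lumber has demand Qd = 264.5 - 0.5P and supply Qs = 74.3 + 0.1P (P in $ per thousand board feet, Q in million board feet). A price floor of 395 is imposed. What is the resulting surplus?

Surplus = 46.8

With P fixed at 395, quantity demanded is 67 and quantity supplied is 113.8.
Surplus = Qs - Qd = 113.8 - 67 = 46.8.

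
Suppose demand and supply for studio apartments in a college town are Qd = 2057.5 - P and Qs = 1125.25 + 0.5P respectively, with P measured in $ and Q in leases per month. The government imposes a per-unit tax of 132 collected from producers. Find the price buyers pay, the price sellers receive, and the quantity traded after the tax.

P_b = 665.5, P_s = 533.5, Q = 1392

The tax drives a wedge P_b - P_s = 132. Substituting P_s = P_b - 132 into supply: Qs = 1059.25 + 0.5P_b.
Equate demand and the shifted supply: 2057.5 - P_b = 1059.25 + 0.5P_b, giving 1.5P_b = 998.25, so P_b = 665.5.
Then P_s = 665.5 - 132 = 533.5 and Q = 2057.5 - 665.5 = 1392.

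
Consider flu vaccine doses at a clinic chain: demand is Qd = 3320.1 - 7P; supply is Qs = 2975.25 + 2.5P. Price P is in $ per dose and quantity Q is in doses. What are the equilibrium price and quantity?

Equating demand and supply, 3320.1 - 7P = 2975.25 + 2.5P gives 9.5P = 344.85, so P* = 36.3.
Substitute back: Q* = 3320.1 - 7(36.3) = 3066.

P* = 36.3, Q* = 3066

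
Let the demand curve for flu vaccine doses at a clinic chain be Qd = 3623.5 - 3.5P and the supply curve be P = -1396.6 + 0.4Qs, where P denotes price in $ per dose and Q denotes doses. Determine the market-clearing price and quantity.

P* = 22, Q* = 3546.5

Solving each curve for Q: Qs = 3491.5 + 2.5P.
Set Qd = Qs: 3623.5 - 3.5P = 3491.5 + 2.5P, so 132 = 6P and P* = 22.
From the demand curve, Q* = 3623.5 - 3.5(22) = 3546.5.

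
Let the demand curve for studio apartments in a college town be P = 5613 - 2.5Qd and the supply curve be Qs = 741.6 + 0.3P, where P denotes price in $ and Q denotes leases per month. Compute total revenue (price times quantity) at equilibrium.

Total revenue = 2977128

In direct form, Qd = 2245.2 - 0.4P.
The market clears where 2245.2 - 0.4P = 741.6 + 0.3P. Rearranging, 0.7P = 1503.6, hence P* = 2148.
From the demand curve, Q* = 2245.2 - 0.4(2148) = 1386.
Total revenue = P* × Q* = 2148 × 1386 = 2977128.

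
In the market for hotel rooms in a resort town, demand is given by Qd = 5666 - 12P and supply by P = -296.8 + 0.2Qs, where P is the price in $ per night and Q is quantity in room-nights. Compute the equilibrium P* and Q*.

Inverting to quantity form: Qs = 1484 + 5P.
Equating demand and supply, 5666 - 12P = 1484 + 5P gives 17P = 4182, so P* = 246.
Then Q* = 5666 - 12(246) = 2714.

P* = 246, Q* = 2714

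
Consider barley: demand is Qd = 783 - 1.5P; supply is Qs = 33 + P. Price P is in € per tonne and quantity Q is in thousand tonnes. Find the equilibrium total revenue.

Equating demand and supply, 783 - 1.5P = 33 + P gives 2.5P = 750, so P* = 300.
Plugging P* into demand: Q* = 783 - 1.5(300) = 333.
Total revenue = P* × Q* = 300 × 333 = 99900.

Total revenue = 99900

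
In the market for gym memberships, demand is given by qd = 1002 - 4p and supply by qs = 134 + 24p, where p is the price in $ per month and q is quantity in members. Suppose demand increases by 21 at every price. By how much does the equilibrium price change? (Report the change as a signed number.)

Δp = 0.75

Equating demand and supply, 1002 - 4p = 134 + 24p gives 28p = 868, so p* = 31.
From the demand curve, q* = 1002 - 4(31) = 878.
After the shift, demand is qd = 1023 - 4p.
The new intersection has 889 = 28p, i.e. p = 31.75, q = 896.
Δp = 31.75 - 31 = 0.75.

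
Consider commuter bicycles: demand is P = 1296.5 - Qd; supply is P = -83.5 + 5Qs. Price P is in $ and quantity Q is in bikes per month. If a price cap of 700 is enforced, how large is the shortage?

Solving each curve for Q: Qd = 1296.5 - P and Qs = 16.7 + 0.2P.
With P fixed at 700, quantity demanded is 596.5 and quantity supplied is 156.7.
Shortage = Qd - Qs = 596.5 - 156.7 = 439.8.

Shortage = 439.8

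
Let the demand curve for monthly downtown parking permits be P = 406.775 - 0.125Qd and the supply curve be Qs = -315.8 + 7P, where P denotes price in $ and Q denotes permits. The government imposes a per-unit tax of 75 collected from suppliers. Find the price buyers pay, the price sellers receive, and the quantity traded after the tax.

Solving each curve for Q: Qd = 3254.2 - 8P.
The tax drives a wedge P_b - P_s = 75. Substituting P_s = P_b - 75 into supply: Qs = -840.8 + 7P_b.
Market clearing requires 3254.2 - 8P_b = -840.8 + 7P_b; hence 4095 = 15P_b and P_b = 273.
Then P_s = 273 - 75 = 198 and Q = 3254.2 - 8(273) = 1070.2.

P_b = 273, P_s = 198, Q = 1070.2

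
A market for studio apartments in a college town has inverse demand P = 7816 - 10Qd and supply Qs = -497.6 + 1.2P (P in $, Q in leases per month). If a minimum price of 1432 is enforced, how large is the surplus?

Surplus = 582.4

Inverting to quantity form: Qd = 781.6 - 0.1P.
With P fixed at 1432, quantity demanded is 638.4 and quantity supplied is 1220.8.
Surplus = Qs - Qd = 1220.8 - 638.4 = 582.4.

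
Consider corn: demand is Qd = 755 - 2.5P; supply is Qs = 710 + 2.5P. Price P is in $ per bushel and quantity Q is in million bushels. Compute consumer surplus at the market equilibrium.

Set Qd = Qs: 755 - 2.5P = 710 + 2.5P, so 45 = 5P and P* = 9.
From the demand curve, Q* = 755 - 2.5(9) = 732.5.
Demand choke price (Qd = 0): P = 755/2.5 = 302. Consumer surplus = ½ × (302 - 9) × 732.5 = 107311.25.

Consumer surplus = 107311.25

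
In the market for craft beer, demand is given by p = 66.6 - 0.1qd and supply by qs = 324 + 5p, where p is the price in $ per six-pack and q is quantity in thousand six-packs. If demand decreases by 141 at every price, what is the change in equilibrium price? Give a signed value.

Inverting to quantity form: qd = 666 - 10p.
Equating demand and supply, 666 - 10p = 324 + 5p gives 15p = 342, so p* = 22.8.
Then q* = 666 - 10(22.8) = 438.
After the shift, demand is qd = 525 - 10p.
New equilibrium: 201 = 15p, so p = 13.4 and q = 391.
Δp = 13.4 - 22.8 = -9.4.

Δp = -9.4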